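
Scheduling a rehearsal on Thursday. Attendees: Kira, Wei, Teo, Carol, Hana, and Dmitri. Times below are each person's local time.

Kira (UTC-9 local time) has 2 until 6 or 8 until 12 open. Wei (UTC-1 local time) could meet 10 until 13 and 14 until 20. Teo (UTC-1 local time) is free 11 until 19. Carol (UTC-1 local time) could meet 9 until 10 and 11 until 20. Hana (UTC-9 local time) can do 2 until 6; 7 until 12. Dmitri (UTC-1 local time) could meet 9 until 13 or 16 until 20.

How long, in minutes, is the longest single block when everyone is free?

Kira in UTC: 11:00-15:00, 17:00-21:00 (add 9h to convert from UTC-9).
Wei in UTC: 11:00-14:00, 15:00-21:00 (add 1h to convert from UTC-1).
Teo in UTC: 12:00-20:00 (add 1h to convert from UTC-1).
Carol in UTC: 10:00-11:00, 12:00-21:00 (add 1h to convert from UTC-1).
Hana in UTC: 11:00-15:00, 16:00-21:00 (add 9h to convert from UTC-9).
Dmitri in UTC: 10:00-14:00, 17:00-21:00 (add 1h to convert from UTC-1).
Kira ∩ Wei: 11:00-14:00, 17:00-21:00.
Kira ∩ Wei ∩ Teo: 12:00-14:00, 17:00-20:00.
Kira ∩ Wei ∩ Teo ∩ Carol: 12:00-14:00, 17:00-20:00.
Kira ∩ Wei ∩ Teo ∩ Carol ∩ Hana: 12:00-14:00, 17:00-20:00.
Kira ∩ Wei ∩ Teo ∩ Carol ∩ Hana ∩ Dmitri: 12:00-14:00, 17:00-20:00.
So the common availability across everyone is 12:00-14:00, 17:00-20:00.
The longest is 17:00-20:00 at 180 minutes.

180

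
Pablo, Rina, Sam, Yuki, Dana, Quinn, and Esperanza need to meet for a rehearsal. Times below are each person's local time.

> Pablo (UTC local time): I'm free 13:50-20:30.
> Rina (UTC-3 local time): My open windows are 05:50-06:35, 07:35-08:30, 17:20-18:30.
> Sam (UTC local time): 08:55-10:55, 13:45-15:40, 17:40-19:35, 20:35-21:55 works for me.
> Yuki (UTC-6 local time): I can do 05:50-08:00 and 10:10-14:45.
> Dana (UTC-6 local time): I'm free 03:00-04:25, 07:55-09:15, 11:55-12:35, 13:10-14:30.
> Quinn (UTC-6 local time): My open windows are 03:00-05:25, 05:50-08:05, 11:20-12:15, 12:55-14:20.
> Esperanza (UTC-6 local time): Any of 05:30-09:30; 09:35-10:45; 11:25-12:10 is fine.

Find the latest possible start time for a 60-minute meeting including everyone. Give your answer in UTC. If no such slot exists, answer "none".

none

Pablo in UTC: 13:50-20:30.
Rina in UTC: 08:50-09:35, 10:35-11:30, 20:20-21:30 (add 3h to convert from UTC-3).
Sam in UTC: 08:55-10:55, 13:45-15:40, 17:40-19:35, 20:35-21:55.
Yuki in UTC: 11:50-14:00, 16:10-20:45 (add 6h to convert from UTC-6).
Dana in UTC: 09:00-10:25, 13:55-15:15, 17:55-18:35, 19:10-20:30 (add 6h to convert from UTC-6).
Quinn in UTC: 09:00-11:25, 11:50-14:05, 17:20-18:15, 18:55-20:20 (add 6h to convert from UTC-6).
Esperanza in UTC: 11:30-15:30, 15:35-16:45, 17:25-18:10 (add 6h to convert from UTC-6).
Pablo ∩ Rina: 20:20-20:30.
Pablo ∩ Rina ∩ Sam: ∅.
Pablo ∩ Rina ∩ Sam ∩ Yuki: ∅.
Pablo ∩ Rina ∩ Sam ∩ Yuki ∩ Dana: ∅.
Pablo ∩ Rina ∩ Sam ∩ Yuki ∩ Dana ∩ Quinn: ∅.
Pablo ∩ Rina ∩ Sam ∩ Yuki ∩ Dana ∩ Quinn ∩ Esperanza: ∅.
There is no time when everyone is free.
No common window is at least 60 minutes long.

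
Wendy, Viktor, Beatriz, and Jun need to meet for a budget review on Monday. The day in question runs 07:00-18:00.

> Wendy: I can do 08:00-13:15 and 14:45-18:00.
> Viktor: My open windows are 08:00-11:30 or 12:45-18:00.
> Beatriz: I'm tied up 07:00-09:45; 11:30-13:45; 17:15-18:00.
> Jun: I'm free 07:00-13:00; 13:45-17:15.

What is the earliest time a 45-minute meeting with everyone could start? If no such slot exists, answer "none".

Wendy free: 08:00-13:15, 14:45-18:00.
Viktor free: 08:00-11:30, 12:45-18:00.
Beatriz free: 09:45-11:30, 13:45-17:15 (invert busy blocks within the working day).
Jun free: 07:00-13:00, 13:45-17:15.
Wendy ∩ Viktor: 08:00-11:30, 12:45-13:15, 14:45-18:00.
Wendy ∩ Viktor ∩ Beatriz: 09:45-11:30, 14:45-17:15.
Wendy ∩ Viktor ∩ Beatriz ∩ Jun: 09:45-11:30, 14:45-17:15.
The first common window of at least 45 minutes is 09:45-11:30, so the earliest start is 09:45.

09:45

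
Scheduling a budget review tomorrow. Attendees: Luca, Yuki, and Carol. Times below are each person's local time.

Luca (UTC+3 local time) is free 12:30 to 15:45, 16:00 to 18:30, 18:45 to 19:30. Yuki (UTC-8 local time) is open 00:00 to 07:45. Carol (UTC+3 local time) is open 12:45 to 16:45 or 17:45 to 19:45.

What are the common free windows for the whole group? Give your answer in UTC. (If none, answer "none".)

09:45-12:45, 13:00-13:45, 14:45-15:30

Luca in UTC: 09:30-12:45, 13:00-15:30, 15:45-16:30 (subtract 3h to convert from UTC+3).
Yuki in UTC: 08:00-15:45 (add 8h to convert from UTC-8).
Carol in UTC: 09:45-13:45, 14:45-16:45 (subtract 3h to convert from UTC+3).
Luca ∩ Yuki: 09:30-12:45, 13:00-15:30.
Luca ∩ Yuki ∩ Carol: 09:45-12:45, 13:00-13:45, 14:45-15:30.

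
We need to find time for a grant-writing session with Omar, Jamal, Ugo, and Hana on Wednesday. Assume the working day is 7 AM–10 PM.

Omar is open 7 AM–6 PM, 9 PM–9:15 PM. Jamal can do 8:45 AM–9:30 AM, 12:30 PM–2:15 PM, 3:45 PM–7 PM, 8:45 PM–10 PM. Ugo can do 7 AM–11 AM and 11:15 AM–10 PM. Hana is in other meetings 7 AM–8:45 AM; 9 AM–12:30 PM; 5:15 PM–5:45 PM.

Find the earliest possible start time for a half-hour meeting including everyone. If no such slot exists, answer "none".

12:30

Omar free: 07:00-18:00, 21:00-21:15.
Jamal free: 08:45-09:30, 12:30-14:15, 15:45-19:00, 20:45-22:00.
Ugo free: 07:00-11:00, 11:15-22:00.
Hana free: 08:45-09:00, 12:30-17:15, 17:45-22:00 (invert busy blocks within the working day).
Omar ∩ Jamal: 08:45-09:30, 12:30-14:15, 15:45-18:00, 21:00-21:15.
Omar ∩ Jamal ∩ Ugo: 08:45-09:30, 12:30-14:15, 15:45-18:00, 21:00-21:15.
Omar ∩ Jamal ∩ Ugo ∩ Hana: 08:45-09:00, 12:30-14:15, 15:45-17:15, 17:45-18:00, 21:00-21:15.
The first common window of at least 30 minutes is 12:30-14:15, so the earliest start is 12:30.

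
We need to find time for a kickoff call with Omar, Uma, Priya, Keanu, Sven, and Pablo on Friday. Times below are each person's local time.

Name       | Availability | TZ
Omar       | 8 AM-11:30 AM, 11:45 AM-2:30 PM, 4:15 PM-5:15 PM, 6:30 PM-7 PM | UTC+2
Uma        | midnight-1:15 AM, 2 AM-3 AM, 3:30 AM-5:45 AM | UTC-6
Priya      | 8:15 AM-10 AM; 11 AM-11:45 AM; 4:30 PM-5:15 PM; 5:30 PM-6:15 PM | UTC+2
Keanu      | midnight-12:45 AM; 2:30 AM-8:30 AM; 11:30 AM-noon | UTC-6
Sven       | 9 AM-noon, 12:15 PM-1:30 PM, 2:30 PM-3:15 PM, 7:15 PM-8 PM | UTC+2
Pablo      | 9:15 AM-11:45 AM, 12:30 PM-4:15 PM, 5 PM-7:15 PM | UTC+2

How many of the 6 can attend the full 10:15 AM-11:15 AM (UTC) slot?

Omar in UTC: 06:00-09:30, 09:45-12:30, 14:15-15:15, 16:30-17:00 (subtract 2h to convert from UTC+2).
Uma in UTC: 06:00-07:15, 08:00-09:00, 09:30-11:45 (add 6h to convert from UTC-6).
Priya in UTC: 06:15-08:00, 09:00-09:45, 14:30-15:15, 15:30-16:15 (subtract 2h to convert from UTC+2).
Keanu in UTC: 06:00-06:45, 08:30-14:30, 17:30-18:00 (add 6h to convert from UTC-6).
Sven in UTC: 07:00-10:00, 10:15-11:30, 12:30-13:15, 17:15-18:00 (subtract 2h to convert from UTC+2).
Pablo in UTC: 07:15-09:45, 10:30-14:15, 15:00-17:15 (subtract 2h to convert from UTC+2).
Omar, Uma, Keanu, and Sven can make the full 10:15-11:15 slot — that's 4.

4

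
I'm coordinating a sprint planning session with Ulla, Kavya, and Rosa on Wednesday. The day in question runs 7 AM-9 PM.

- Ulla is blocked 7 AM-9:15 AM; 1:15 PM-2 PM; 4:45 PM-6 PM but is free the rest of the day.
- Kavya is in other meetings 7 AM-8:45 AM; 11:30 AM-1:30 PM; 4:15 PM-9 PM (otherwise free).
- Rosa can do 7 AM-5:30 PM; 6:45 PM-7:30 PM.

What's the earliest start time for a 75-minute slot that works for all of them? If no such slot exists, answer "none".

09:15

Ulla free: 09:15-13:15, 14:00-16:45, 18:00-21:00 (invert busy blocks within the working day).
Kavya free: 08:45-11:30, 13:30-16:15 (invert busy blocks within the working day).
Rosa free: 07:00-17:30, 18:45-19:30.
Ulla ∩ Kavya: 09:15-11:30, 14:00-16:15.
Ulla ∩ Kavya ∩ Rosa: 09:15-11:30, 14:00-16:15.
The first common window of at least 75 minutes is 09:15-11:30, so the earliest start is 09:15.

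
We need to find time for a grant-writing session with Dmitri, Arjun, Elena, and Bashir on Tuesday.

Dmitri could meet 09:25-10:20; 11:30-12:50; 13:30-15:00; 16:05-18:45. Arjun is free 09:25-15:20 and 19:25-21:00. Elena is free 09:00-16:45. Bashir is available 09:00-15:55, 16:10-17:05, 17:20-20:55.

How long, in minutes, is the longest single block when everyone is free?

Dmitri ∩ Arjun: 09:25-10:20, 11:30-12:50, 13:30-15:00.
Dmitri ∩ Arjun ∩ Elena: 09:25-10:20, 11:30-12:50, 13:30-15:00.
Dmitri ∩ Arjun ∩ Elena ∩ Bashir: 09:25-10:20, 11:30-12:50, 13:30-15:00.
The longest is 13:30-15:00 at 90 minutes.

90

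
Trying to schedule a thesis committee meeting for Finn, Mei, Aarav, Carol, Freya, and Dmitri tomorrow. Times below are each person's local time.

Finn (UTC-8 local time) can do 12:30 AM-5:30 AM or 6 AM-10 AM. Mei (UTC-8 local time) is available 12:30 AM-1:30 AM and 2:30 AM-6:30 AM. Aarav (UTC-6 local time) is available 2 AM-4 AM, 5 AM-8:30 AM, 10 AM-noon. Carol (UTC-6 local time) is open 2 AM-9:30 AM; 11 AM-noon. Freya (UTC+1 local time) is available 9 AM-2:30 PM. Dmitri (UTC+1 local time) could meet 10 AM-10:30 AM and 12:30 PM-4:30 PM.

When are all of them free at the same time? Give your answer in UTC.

Finn in UTC: 08:30-13:30, 14:00-18:00 (add 8h to convert from UTC-8).
Mei in UTC: 08:30-09:30, 10:30-14:30 (add 8h to convert from UTC-8).
Aarav in UTC: 08:00-10:00, 11:00-14:30, 16:00-18:00 (add 6h to convert from UTC-6).
Carol in UTC: 08:00-15:30, 17:00-18:00 (add 6h to convert from UTC-6).
Freya in UTC: 08:00-13:30 (subtract 1h to convert from UTC+1).
Dmitri in UTC: 09:00-09:30, 11:30-15:30 (subtract 1h to convert from UTC+1).
Finn ∩ Mei: 08:30-09:30, 10:30-13:30, 14:00-14:30.
Finn ∩ Mei ∩ Aarav: 08:30-09:30, 11:00-13:30, 14:00-14:30.
Finn ∩ Mei ∩ Aarav ∩ Carol: 08:30-09:30, 11:00-13:30, 14:00-14:30.
Finn ∩ Mei ∩ Aarav ∩ Carol ∩ Freya: 08:30-09:30, 11:00-13:30.
Finn ∩ Mei ∩ Aarav ∩ Carol ∩ Freya ∩ Dmitri: 09:00-09:30, 11:30-13:30.

09:00-09:30, 11:30-13:30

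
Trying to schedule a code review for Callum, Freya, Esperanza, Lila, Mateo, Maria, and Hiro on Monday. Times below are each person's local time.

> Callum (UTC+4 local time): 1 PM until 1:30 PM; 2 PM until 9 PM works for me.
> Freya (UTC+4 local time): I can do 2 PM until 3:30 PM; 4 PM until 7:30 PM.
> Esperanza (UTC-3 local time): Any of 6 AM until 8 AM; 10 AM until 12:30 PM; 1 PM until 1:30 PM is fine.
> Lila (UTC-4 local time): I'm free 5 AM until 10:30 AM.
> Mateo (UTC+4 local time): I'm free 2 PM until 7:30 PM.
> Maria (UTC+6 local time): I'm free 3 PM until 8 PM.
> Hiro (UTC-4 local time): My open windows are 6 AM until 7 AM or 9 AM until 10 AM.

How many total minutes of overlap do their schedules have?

120

Callum in UTC: 09:00-09:30, 10:00-17:00 (subtract 4h to convert from UTC+4).
Freya in UTC: 10:00-11:30, 12:00-15:30 (subtract 4h to convert from UTC+4).
Esperanza in UTC: 09:00-11:00, 13:00-15:30, 16:00-16:30 (add 3h to convert from UTC-3).
Lila in UTC: 09:00-14:30 (add 4h to convert from UTC-4).
Mateo in UTC: 10:00-15:30 (subtract 4h to convert from UTC+4).
Maria in UTC: 09:00-14:00 (subtract 6h to convert from UTC+6).
Hiro in UTC: 10:00-11:00, 13:00-14:00 (add 4h to convert from UTC-4).
Callum ∩ Freya: 10:00-11:30, 12:00-15:30.
Callum ∩ Freya ∩ Esperanza: 10:00-11:00, 13:00-15:30.
Callum ∩ Freya ∩ Esperanza ∩ Lila: 10:00-11:00, 13:00-14:30.
Callum ∩ Freya ∩ Esperanza ∩ Lila ∩ Mateo: 10:00-11:00, 13:00-14:30.
Callum ∩ Freya ∩ Esperanza ∩ Lila ∩ Mateo ∩ Maria: 10:00-11:00, 13:00-14:00.
Callum ∩ Freya ∩ Esperanza ∩ Lila ∩ Mateo ∩ Maria ∩ Hiro: 10:00-11:00, 13:00-14:00.
Those are the intersection windows.
Summing the common windows: 60 + 60 = 120 minutes.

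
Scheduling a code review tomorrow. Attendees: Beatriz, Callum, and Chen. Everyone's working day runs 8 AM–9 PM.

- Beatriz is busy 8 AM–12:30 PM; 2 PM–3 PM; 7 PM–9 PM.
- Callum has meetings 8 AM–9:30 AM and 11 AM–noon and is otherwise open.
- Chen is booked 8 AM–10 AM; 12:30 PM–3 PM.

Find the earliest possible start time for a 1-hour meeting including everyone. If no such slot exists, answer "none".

Beatriz free: 12:30-14:00, 15:00-19:00 (invert busy blocks within the working day).
Callum free: 09:30-11:00, 12:00-21:00 (invert busy blocks within the working day).
Chen free: 10:00-12:30, 15:00-21:00 (invert busy blocks within the working day).
Beatriz ∩ Callum: 12:30-14:00, 15:00-19:00.
Beatriz ∩ Callum ∩ Chen: 15:00-19:00.
Those are the intersection windows.
The first common window of at least 60 minutes is 15:00-19:00, so the earliest start is 15:00.

15:00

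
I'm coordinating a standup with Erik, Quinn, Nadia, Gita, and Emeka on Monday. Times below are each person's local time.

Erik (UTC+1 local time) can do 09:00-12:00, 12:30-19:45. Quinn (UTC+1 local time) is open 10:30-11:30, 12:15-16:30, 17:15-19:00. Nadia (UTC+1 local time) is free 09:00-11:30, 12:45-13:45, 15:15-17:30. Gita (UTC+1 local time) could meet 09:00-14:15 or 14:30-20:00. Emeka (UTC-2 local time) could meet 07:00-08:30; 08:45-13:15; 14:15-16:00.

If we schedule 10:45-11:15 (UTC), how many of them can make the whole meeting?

2

Erik in UTC: 08:00-11:00, 11:30-18:45 (subtract 1h to convert from UTC+1).
Quinn in UTC: 09:30-10:30, 11:15-15:30, 16:15-18:00 (subtract 1h to convert from UTC+1).
Nadia in UTC: 08:00-10:30, 11:45-12:45, 14:15-16:30 (subtract 1h to convert from UTC+1).
Gita in UTC: 08:00-13:15, 13:30-19:00 (subtract 1h to convert from UTC+1).
Emeka in UTC: 09:00-10:30, 10:45-15:15, 16:15-18:00 (add 2h to convert from UTC-2).
Gita and Emeka can make the full 10:45-11:15 slot — that's 2.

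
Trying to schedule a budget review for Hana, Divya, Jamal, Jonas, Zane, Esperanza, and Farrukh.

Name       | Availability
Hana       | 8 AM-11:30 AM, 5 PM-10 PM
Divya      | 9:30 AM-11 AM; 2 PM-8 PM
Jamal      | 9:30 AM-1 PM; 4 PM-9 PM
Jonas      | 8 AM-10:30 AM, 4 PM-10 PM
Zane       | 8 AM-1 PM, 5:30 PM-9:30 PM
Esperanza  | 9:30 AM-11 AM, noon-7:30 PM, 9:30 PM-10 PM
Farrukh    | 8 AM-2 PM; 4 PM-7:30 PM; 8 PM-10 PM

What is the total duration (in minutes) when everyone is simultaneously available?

Hana ∩ Divya: 09:30-11:00, 17:00-20:00.
Hana ∩ Divya ∩ Jamal: 09:30-11:00, 17:00-20:00.
Hana ∩ Divya ∩ Jamal ∩ Jonas: 09:30-10:30, 17:00-20:00.
Hana ∩ Divya ∩ Jamal ∩ Jonas ∩ Zane: 09:30-10:30, 17:30-20:00.
Hana ∩ Divya ∩ Jamal ∩ Jonas ∩ Zane ∩ Esperanza: 09:30-10:30, 17:30-19:30.
Hana ∩ Divya ∩ Jamal ∩ Jonas ∩ Zane ∩ Esperanza ∩ Farrukh: 09:30-10:30, 17:30-19:30.
Summing the common windows: 60 + 120 = 180 minutes.

180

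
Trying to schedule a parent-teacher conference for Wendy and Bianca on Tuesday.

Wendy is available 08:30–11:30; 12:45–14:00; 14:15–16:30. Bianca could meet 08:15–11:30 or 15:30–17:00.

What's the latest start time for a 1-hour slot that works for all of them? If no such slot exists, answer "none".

15:30

Wendy ∩ Bianca: 08:30-11:30, 15:30-16:30.
The last common window of at least 60 minutes is 15:30-16:30; a 60-minute meeting can start as late as 15:30 and still end by 16:30.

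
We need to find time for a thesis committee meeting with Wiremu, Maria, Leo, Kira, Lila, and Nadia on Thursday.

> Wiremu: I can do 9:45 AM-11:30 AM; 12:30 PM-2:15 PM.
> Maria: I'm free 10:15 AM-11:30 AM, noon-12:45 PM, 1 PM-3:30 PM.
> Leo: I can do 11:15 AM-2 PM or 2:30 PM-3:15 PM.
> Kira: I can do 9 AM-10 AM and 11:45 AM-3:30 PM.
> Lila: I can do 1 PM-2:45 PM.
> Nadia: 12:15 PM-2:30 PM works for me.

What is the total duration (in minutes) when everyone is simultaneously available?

60

Wiremu ∩ Maria: 10:15-11:30, 12:30-12:45, 13:00-14:15.
Wiremu ∩ Maria ∩ Leo: 11:15-11:30, 12:30-12:45, 13:00-14:00.
Wiremu ∩ Maria ∩ Leo ∩ Kira: 12:30-12:45, 13:00-14:00.
Wiremu ∩ Maria ∩ Leo ∩ Kira ∩ Lila: 13:00-14:00.
Wiremu ∩ Maria ∩ Leo ∩ Kira ∩ Lila ∩ Nadia: 13:00-14:00.
Those are the intersection windows.
That's a single block of 60 minutes.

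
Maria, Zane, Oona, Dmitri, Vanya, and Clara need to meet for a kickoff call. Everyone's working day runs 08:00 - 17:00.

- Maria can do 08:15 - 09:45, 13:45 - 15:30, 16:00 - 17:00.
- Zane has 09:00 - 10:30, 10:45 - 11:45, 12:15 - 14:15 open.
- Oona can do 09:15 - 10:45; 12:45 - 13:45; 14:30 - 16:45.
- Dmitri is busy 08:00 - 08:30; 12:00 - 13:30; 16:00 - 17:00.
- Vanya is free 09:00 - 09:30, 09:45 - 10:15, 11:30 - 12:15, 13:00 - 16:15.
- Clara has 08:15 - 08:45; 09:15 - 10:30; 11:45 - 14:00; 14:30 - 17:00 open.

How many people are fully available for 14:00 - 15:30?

Maria free: 08:15-09:45, 13:45-15:30, 16:00-17:00.
Zane free: 09:00-10:30, 10:45-11:45, 12:15-14:15.
Oona free: 09:15-10:45, 12:45-13:45, 14:30-16:45.
Dmitri free: 08:30-12:00, 13:30-16:00 (invert busy blocks within the working day).
Vanya free: 09:00-09:30, 09:45-10:15, 11:30-12:15, 13:00-16:15.
Clara free: 08:15-08:45, 09:15-10:30, 11:45-14:00, 14:30-17:00.
Maria, Dmitri, and Vanya can make the full 14:00-15:30 slot — that's 3.

3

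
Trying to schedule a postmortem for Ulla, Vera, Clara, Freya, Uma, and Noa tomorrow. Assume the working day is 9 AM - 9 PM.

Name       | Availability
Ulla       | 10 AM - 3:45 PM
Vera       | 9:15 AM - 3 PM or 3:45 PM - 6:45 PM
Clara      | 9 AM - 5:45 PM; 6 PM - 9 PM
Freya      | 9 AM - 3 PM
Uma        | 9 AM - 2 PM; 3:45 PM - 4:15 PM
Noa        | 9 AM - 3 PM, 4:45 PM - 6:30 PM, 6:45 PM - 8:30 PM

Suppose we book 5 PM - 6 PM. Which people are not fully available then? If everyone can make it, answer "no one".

Clara, Freya, Ulla, Uma

Ulla: not fully free for 17:00-18:00. Vera: free for 17:00-18:00. Clara: not fully free for 17:00-18:00. Freya: not fully free for 17:00-18:00. Uma: not fully free for 17:00-18:00. Noa: free for 17:00-18:00.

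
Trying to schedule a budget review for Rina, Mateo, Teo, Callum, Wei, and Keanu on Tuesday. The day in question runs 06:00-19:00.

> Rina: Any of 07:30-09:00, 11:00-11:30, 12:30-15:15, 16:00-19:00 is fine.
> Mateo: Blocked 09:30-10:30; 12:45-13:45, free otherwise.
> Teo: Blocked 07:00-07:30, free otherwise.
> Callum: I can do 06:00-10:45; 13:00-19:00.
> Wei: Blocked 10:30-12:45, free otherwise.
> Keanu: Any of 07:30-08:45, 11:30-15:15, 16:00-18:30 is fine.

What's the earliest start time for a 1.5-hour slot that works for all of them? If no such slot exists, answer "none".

13:45

Rina free: 07:30-09:00, 11:00-11:30, 12:30-15:15, 16:00-19:00.
Mateo free: 06:00-09:30, 10:30-12:45, 13:45-19:00 (invert busy blocks within the working day).
Teo free: 06:00-07:00, 07:30-19:00 (invert busy blocks within the working day).
Callum free: 06:00-10:45, 13:00-19:00.
Wei free: 06:00-10:30, 12:45-19:00 (invert busy blocks within the working day).
Keanu free: 07:30-08:45, 11:30-15:15, 16:00-18:30.
Rina ∩ Mateo: 07:30-09:00, 11:00-11:30, 12:30-12:45, 13:45-15:15, 16:00-19:00.
Rina ∩ Mateo ∩ Teo: 07:30-09:00, 11:00-11:30, 12:30-12:45, 13:45-15:15, 16:00-19:00.
Rina ∩ Mateo ∩ Teo ∩ Callum: 07:30-09:00, 13:45-15:15, 16:00-19:00.
Rina ∩ Mateo ∩ Teo ∩ Callum ∩ Wei: 07:30-09:00, 13:45-15:15, 16:00-19:00.
Rina ∩ Mateo ∩ Teo ∩ Callum ∩ Wei ∩ Keanu: 07:30-08:45, 13:45-15:15, 16:00-18:30.
The first common window of at least 90 minutes is 13:45-15:15, so the earliest start is 13:45.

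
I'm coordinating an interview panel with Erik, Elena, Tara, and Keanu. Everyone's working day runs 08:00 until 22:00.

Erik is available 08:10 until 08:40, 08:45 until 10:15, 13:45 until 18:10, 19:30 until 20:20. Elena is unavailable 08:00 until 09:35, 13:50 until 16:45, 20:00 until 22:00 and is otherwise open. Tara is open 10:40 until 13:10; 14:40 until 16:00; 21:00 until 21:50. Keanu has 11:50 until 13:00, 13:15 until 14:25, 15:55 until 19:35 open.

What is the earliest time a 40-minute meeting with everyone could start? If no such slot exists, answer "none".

Erik free: 08:10-08:40, 08:45-10:15, 13:45-18:10, 19:30-20:20.
Elena free: 09:35-13:50, 16:45-20:00 (invert busy blocks within the working day).
Tara free: 10:40-13:10, 14:40-16:00, 21:00-21:50.
Keanu free: 11:50-13:00, 13:15-14:25, 15:55-19:35.
Erik ∩ Elena: 09:35-10:15, 13:45-13:50, 16:45-18:10, 19:30-20:00.
Erik ∩ Elena ∩ Tara: ∅.
Erik ∩ Elena ∩ Tara ∩ Keanu: ∅.
There is no time when everyone is free.
No common window is at least 40 minutes long.

none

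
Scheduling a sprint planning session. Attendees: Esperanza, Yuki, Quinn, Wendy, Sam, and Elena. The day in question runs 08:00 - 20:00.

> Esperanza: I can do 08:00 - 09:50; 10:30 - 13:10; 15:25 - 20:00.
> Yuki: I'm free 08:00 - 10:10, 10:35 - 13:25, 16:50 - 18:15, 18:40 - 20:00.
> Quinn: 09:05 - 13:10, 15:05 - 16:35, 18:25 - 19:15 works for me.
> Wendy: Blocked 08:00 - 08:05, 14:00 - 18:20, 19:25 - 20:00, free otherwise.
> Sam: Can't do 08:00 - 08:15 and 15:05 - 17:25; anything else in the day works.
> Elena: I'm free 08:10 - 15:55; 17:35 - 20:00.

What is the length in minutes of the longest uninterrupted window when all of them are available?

Esperanza free: 08:00-09:50, 10:30-13:10, 15:25-20:00.
Yuki free: 08:00-10:10, 10:35-13:25, 16:50-18:15, 18:40-20:00.
Quinn free: 09:05-13:10, 15:05-16:35, 18:25-19:15.
Wendy free: 08:05-14:00, 18:20-19:25 (invert busy blocks within the working day).
Sam free: 08:15-15:05, 17:25-20:00 (invert busy blocks within the working day).
Elena free: 08:10-15:55, 17:35-20:00.
Esperanza ∩ Yuki: 08:00-09:50, 10:35-13:10, 16:50-18:15, 18:40-20:00.
Esperanza ∩ Yuki ∩ Quinn: 09:05-09:50, 10:35-13:10, 18:40-19:15.
Esperanza ∩ Yuki ∩ Quinn ∩ Wendy: 09:05-09:50, 10:35-13:10, 18:40-19:15.
Esperanza ∩ Yuki ∩ Quinn ∩ Wendy ∩ Sam: 09:05-09:50, 10:35-13:10, 18:40-19:15.
Esperanza ∩ Yuki ∩ Quinn ∩ Wendy ∩ Sam ∩ Elena: 09:05-09:50, 10:35-13:10, 18:40-19:15.
Those are the intersection windows.
The longest is 10:35-13:10 at 155 minutes.

155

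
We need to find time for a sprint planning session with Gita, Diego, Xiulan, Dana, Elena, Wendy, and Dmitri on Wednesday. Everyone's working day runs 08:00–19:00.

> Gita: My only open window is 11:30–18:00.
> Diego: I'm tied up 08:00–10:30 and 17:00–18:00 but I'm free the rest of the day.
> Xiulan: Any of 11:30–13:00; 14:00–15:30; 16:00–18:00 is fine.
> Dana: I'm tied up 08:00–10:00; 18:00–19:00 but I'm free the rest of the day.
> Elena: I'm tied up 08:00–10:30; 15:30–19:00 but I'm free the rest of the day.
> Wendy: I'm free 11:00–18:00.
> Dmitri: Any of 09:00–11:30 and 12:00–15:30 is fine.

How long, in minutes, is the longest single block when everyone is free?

90

Gita free: 11:30-18:00.
Diego free: 10:30-17:00, 18:00-19:00 (invert busy blocks within the working day).
Xiulan free: 11:30-13:00, 14:00-15:30, 16:00-18:00.
Dana free: 10:00-18:00 (invert busy blocks within the working day).
Elena free: 10:30-15:30 (invert busy blocks within the working day).
Wendy free: 11:00-18:00.
Dmitri free: 09:00-11:30, 12:00-15:30.
Gita ∩ Diego: 11:30-17:00.
Gita ∩ Diego ∩ Xiulan: 11:30-13:00, 14:00-15:30, 16:00-17:00.
Gita ∩ Diego ∩ Xiulan ∩ Dana: 11:30-13:00, 14:00-15:30, 16:00-17:00.
Gita ∩ Diego ∩ Xiulan ∩ Dana ∩ Elena: 11:30-13:00, 14:00-15:30.
Gita ∩ Diego ∩ Xiulan ∩ Dana ∩ Elena ∩ Wendy: 11:30-13:00, 14:00-15:30.
Gita ∩ Diego ∩ Xiulan ∩ Dana ∩ Elena ∩ Wendy ∩ Dmitri: 12:00-13:00, 14:00-15:30.
Those are the intersection windows.
The longest is 14:00-15:30 at 90 minutes.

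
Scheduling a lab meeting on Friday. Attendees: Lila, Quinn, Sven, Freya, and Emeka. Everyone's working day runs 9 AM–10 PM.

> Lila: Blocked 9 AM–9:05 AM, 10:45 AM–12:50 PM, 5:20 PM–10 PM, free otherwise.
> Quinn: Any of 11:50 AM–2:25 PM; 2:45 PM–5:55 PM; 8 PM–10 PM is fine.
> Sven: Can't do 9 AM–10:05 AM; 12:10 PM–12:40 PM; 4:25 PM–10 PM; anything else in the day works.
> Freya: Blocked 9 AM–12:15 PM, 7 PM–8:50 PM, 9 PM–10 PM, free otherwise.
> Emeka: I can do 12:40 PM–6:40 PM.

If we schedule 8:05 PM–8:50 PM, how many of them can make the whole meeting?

Lila free: 09:05-10:45, 12:50-17:20 (invert busy blocks within the working day).
Quinn free: 11:50-14:25, 14:45-17:55, 20:00-22:00.
Sven free: 10:05-12:10, 12:40-16:25 (invert busy blocks within the working day).
Freya free: 12:15-19:00, 20:50-21:00 (invert busy blocks within the working day).
Emeka free: 12:40-18:40.
Quinn can make the full 20:05-20:50 slot — that's 1.

1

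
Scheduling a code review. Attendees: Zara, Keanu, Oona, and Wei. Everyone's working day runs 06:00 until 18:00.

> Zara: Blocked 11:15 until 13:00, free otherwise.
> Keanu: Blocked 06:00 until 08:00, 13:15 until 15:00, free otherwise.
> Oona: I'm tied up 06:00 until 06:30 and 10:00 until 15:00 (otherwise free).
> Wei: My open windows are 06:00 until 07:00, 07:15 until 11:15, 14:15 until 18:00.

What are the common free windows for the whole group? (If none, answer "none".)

08:00-10:00, 15:00-18:00

Zara free: 06:00-11:15, 13:00-18:00 (invert busy blocks within the working day).
Keanu free: 08:00-13:15, 15:00-18:00 (invert busy blocks within the working day).
Oona free: 06:30-10:00, 15:00-18:00 (invert busy blocks within the working day).
Wei free: 06:00-07:00, 07:15-11:15, 14:15-18:00.
Zara ∩ Keanu: 08:00-11:15, 13:00-13:15, 15:00-18:00.
Zara ∩ Keanu ∩ Oona: 08:00-10:00, 15:00-18:00.
Zara ∩ Keanu ∩ Oona ∩ Wei: 08:00-10:00, 15:00-18:00.
Those are the intersection windows.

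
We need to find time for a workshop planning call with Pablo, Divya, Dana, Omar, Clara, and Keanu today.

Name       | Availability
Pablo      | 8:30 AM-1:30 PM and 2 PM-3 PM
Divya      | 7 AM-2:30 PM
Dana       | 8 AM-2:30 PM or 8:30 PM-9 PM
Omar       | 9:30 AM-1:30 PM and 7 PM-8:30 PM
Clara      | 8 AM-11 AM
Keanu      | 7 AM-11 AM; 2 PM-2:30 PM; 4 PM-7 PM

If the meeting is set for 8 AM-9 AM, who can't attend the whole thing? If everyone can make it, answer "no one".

Omar, Pablo

Pablo: not fully free for 08:00-09:00. Divya: free for 08:00-09:00. Dana: free for 08:00-09:00. Omar: not fully free for 08:00-09:00. Clara: free for 08:00-09:00. Keanu: free for 08:00-09:00.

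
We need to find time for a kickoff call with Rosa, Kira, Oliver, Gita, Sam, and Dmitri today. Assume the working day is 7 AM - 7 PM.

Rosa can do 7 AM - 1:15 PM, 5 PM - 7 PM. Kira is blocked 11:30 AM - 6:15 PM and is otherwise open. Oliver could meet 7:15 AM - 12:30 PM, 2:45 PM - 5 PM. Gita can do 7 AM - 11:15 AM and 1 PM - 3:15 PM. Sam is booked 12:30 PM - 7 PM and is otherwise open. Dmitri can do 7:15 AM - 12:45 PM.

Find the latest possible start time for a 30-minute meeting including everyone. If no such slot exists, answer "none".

Rosa free: 07:00-13:15, 17:00-19:00.
Kira free: 07:00-11:30, 18:15-19:00 (invert busy blocks within the working day).
Oliver free: 07:15-12:30, 14:45-17:00.
Gita free: 07:00-11:15, 13:00-15:15.
Sam free: 07:00-12:30 (invert busy blocks within the working day).
Dmitri free: 07:15-12:45.
Rosa ∩ Kira: 07:00-11:30, 18:15-19:00.
Rosa ∩ Kira ∩ Oliver: 07:15-11:30.
Rosa ∩ Kira ∩ Oliver ∩ Gita: 07:15-11:15.
Rosa ∩ Kira ∩ Oliver ∩ Gita ∩ Sam: 07:15-11:15.
Rosa ∩ Kira ∩ Oliver ∩ Gita ∩ Sam ∩ Dmitri: 07:15-11:15.
The last common window of at least 30 minutes is 07:15-11:15; a 30-minute meeting can start as late as 10:45 and still end by 11:15.

10:45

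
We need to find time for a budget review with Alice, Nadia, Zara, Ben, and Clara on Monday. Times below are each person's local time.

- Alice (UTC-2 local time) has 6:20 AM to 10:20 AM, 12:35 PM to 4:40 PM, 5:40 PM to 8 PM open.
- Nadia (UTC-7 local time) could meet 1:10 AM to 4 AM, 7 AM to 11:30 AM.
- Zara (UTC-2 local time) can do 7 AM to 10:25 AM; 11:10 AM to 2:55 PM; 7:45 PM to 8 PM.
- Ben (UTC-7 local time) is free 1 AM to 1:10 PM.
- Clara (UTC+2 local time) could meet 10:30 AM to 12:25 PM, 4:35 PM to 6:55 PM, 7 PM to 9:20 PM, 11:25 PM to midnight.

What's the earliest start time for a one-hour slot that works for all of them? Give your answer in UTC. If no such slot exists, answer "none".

Alice in UTC: 08:20-12:20, 14:35-18:40, 19:40-22:00 (add 2h to convert from UTC-2).
Nadia in UTC: 08:10-11:00, 14:00-18:30 (add 7h to convert from UTC-7).
Zara in UTC: 09:00-12:25, 13:10-16:55, 21:45-22:00 (add 2h to convert from UTC-2).
Ben in UTC: 08:00-20:10 (add 7h to convert from UTC-7).
Clara in UTC: 08:30-10:25, 14:35-16:55, 17:00-19:20, 21:25-22:00 (subtract 2h to convert from UTC+2).
Alice ∩ Nadia: 08:20-11:00, 14:35-18:30.
Alice ∩ Nadia ∩ Zara: 09:00-11:00, 14:35-16:55.
Alice ∩ Nadia ∩ Zara ∩ Ben: 09:00-11:00, 14:35-16:55.
Alice ∩ Nadia ∩ Zara ∩ Ben ∩ Clara: 09:00-10:25, 14:35-16:55.
So the common availability across everyone is 09:00-10:25, 14:35-16:55.
The first common window of at least 60 minutes is 09:00-10:25, so the earliest start is 09:00.

09:00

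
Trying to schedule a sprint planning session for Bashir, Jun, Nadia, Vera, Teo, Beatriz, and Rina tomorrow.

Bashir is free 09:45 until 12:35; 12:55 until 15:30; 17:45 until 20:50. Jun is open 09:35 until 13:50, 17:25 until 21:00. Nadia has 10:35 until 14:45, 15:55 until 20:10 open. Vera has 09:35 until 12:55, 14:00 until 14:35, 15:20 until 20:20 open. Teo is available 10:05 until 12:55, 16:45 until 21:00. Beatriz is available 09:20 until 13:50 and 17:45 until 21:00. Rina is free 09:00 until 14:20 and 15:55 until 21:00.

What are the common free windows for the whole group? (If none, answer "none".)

Bashir ∩ Jun: 09:45-12:35, 12:55-13:50, 17:45-20:50.
Bashir ∩ Jun ∩ Nadia: 10:35-12:35, 12:55-13:50, 17:45-20:10.
Bashir ∩ Jun ∩ Nadia ∩ Vera: 10:35-12:35, 17:45-20:10.
Bashir ∩ Jun ∩ Nadia ∩ Vera ∩ Teo: 10:35-12:35, 17:45-20:10.
Bashir ∩ Jun ∩ Nadia ∩ Vera ∩ Teo ∩ Beatriz: 10:35-12:35, 17:45-20:10.
Bashir ∩ Jun ∩ Nadia ∩ Vera ∩ Teo ∩ Beatriz ∩ Rina: 10:35-12:35, 17:45-20:10.

10:35-12:35, 17:45-20:10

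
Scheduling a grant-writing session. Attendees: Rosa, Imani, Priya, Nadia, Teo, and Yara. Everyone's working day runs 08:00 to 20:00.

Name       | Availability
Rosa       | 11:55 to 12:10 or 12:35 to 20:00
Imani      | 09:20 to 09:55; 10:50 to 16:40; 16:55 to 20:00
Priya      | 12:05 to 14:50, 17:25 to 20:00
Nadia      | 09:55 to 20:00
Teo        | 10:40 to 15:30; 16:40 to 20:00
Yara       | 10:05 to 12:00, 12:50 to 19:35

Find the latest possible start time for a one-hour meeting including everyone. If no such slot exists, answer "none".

Rosa ∩ Imani: 11:55-12:10, 12:35-16:40, 16:55-20:00.
Rosa ∩ Imani ∩ Priya: 12:05-12:10, 12:35-14:50, 17:25-20:00.
Rosa ∩ Imani ∩ Priya ∩ Nadia: 12:05-12:10, 12:35-14:50, 17:25-20:00.
Rosa ∩ Imani ∩ Priya ∩ Nadia ∩ Teo: 12:05-12:10, 12:35-14:50, 17:25-20:00.
Rosa ∩ Imani ∩ Priya ∩ Nadia ∩ Teo ∩ Yara: 12:50-14:50, 17:25-19:35.
The last common window of at least 60 minutes is 17:25-19:35; a 60-minute meeting can start as late as 18:35 and still end by 19:35.

18:35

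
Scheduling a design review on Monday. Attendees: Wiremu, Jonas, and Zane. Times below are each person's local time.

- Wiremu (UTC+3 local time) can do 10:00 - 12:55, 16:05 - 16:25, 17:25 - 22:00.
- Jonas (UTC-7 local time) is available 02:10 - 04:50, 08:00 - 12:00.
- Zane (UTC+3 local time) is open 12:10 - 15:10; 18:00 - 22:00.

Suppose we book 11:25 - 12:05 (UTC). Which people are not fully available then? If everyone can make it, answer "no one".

Wiremu in UTC: 07:00-09:55, 13:05-13:25, 14:25-19:00 (subtract 3h to convert from UTC+3).
Jonas in UTC: 09:10-11:50, 15:00-19:00 (add 7h to convert from UTC-7).
Zane in UTC: 09:10-12:10, 15:00-19:00 (subtract 3h to convert from UTC+3).
Wiremu: not fully free for 11:25-12:05. Jonas: not fully free for 11:25-12:05. Zane: free for 11:25-12:05.

Jonas, Wiremu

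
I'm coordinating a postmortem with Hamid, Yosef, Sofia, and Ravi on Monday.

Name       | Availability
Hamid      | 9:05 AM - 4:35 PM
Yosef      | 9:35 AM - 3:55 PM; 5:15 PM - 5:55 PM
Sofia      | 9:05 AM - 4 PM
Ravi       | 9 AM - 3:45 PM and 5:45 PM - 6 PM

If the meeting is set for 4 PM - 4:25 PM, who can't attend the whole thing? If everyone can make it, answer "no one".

Ravi, Sofia, Yosef

Hamid: free for 16:00-16:25. Yosef: not fully free for 16:00-16:25. Sofia: not fully free for 16:00-16:25. Ravi: not fully free for 16:00-16:25.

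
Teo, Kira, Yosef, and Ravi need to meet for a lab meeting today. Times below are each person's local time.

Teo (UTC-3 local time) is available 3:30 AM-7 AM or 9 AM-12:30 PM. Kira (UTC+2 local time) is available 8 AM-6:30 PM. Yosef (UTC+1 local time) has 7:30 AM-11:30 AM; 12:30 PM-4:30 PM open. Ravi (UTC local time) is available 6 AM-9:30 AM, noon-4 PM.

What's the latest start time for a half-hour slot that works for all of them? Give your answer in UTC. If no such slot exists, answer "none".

Teo in UTC: 06:30-10:00, 12:00-15:30 (add 3h to convert from UTC-3).
Kira in UTC: 06:00-16:30 (subtract 2h to convert from UTC+2).
Yosef in UTC: 06:30-10:30, 11:30-15:30 (subtract 1h to convert from UTC+1).
Ravi in UTC: 06:00-09:30, 12:00-16:00.
Teo ∩ Kira: 06:30-10:00, 12:00-15:30.
Teo ∩ Kira ∩ Yosef: 06:30-10:00, 12:00-15:30.
Teo ∩ Kira ∩ Yosef ∩ Ravi: 06:30-09:30, 12:00-15:30.
Those are the intersection windows.
The last common window of at least 30 minutes is 12:00-15:30; a 30-minute meeting can start as late as 15:00 and still end by 15:30.

15:00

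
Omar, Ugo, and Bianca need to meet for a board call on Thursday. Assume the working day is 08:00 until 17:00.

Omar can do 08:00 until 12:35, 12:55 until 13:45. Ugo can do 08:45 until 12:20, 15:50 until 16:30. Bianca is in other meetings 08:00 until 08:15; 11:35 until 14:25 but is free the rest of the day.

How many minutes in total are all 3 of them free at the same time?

Omar free: 08:00-12:35, 12:55-13:45.
Ugo free: 08:45-12:20, 15:50-16:30.
Bianca free: 08:15-11:35, 14:25-17:00 (invert busy blocks within the working day).
Omar ∩ Ugo: 08:45-12:20.
Omar ∩ Ugo ∩ Bianca: 08:45-11:35.
That's a single block of 170 minutes.

170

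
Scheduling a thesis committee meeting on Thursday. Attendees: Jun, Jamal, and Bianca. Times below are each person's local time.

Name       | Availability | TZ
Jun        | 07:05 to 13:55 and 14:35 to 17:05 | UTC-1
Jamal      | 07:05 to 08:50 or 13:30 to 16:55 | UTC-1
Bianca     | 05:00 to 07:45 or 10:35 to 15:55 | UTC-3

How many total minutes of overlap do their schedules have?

270

Jun in UTC: 08:05-14:55, 15:35-18:05 (add 1h to convert from UTC-1).
Jamal in UTC: 08:05-09:50, 14:30-17:55 (add 1h to convert from UTC-1).
Bianca in UTC: 08:00-10:45, 13:35-18:55 (add 3h to convert from UTC-3).
Jun ∩ Jamal: 08:05-09:50, 14:30-14:55, 15:35-17:55.
Jun ∩ Jamal ∩ Bianca: 08:05-09:50, 14:30-14:55, 15:35-17:55.
Summing the common windows: 105 + 25 + 140 = 270 minutes.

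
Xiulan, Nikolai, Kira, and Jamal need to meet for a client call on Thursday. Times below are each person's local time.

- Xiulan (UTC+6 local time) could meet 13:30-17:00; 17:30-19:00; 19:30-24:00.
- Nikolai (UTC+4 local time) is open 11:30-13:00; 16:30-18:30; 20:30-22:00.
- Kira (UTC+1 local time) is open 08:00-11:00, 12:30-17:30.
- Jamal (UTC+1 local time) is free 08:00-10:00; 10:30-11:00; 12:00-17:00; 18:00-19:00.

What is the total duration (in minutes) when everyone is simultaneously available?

180

Xiulan in UTC: 07:30-11:00, 11:30-13:00, 13:30-18:00 (subtract 6h to convert from UTC+6).
Nikolai in UTC: 07:30-09:00, 12:30-14:30, 16:30-18:00 (subtract 4h to convert from UTC+4).
Kira in UTC: 07:00-10:00, 11:30-16:30 (subtract 1h to convert from UTC+1).
Jamal in UTC: 07:00-09:00, 09:30-10:00, 11:00-16:00, 17:00-18:00 (subtract 1h to convert from UTC+1).
Xiulan ∩ Nikolai: 07:30-09:00, 12:30-13:00, 13:30-14:30, 16:30-18:00.
Xiulan ∩ Nikolai ∩ Kira: 07:30-09:00, 12:30-13:00, 13:30-14:30.
Xiulan ∩ Nikolai ∩ Kira ∩ Jamal: 07:30-09:00, 12:30-13:00, 13:30-14:30.
Summing the common windows: 90 + 30 + 60 = 180 minutes.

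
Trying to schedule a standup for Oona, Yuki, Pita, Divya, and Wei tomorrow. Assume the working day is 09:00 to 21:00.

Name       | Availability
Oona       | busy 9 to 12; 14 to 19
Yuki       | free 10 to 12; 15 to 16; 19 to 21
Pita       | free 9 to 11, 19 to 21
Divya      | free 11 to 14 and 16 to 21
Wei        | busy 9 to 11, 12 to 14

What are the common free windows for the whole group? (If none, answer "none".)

19:00-21:00

Oona free: 12:00-14:00, 19:00-21:00 (invert busy blocks within the working day).
Yuki free: 10:00-12:00, 15:00-16:00, 19:00-21:00.
Pita free: 09:00-11:00, 19:00-21:00.
Divya free: 11:00-14:00, 16:00-21:00.
Wei free: 11:00-12:00, 14:00-21:00 (invert busy blocks within the working day).
Oona ∩ Yuki: 19:00-21:00.
Oona ∩ Yuki ∩ Pita: 19:00-21:00.
Oona ∩ Yuki ∩ Pita ∩ Divya: 19:00-21:00.
Oona ∩ Yuki ∩ Pita ∩ Divya ∩ Wei: 19:00-21:00.
So the common availability across everyone is 19:00-21:00.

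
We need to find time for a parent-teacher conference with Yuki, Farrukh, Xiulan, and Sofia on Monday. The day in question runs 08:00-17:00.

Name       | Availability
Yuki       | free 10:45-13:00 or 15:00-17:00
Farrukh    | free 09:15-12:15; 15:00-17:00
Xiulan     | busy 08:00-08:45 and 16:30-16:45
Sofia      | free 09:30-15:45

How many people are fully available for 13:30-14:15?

Yuki free: 10:45-13:00, 15:00-17:00.
Farrukh free: 09:15-12:15, 15:00-17:00.
Xiulan free: 08:45-16:30, 16:45-17:00 (invert busy blocks within the working day).
Sofia free: 09:30-15:45.
Xiulan and Sofia can make the full 13:30-14:15 slot — that's 2.

2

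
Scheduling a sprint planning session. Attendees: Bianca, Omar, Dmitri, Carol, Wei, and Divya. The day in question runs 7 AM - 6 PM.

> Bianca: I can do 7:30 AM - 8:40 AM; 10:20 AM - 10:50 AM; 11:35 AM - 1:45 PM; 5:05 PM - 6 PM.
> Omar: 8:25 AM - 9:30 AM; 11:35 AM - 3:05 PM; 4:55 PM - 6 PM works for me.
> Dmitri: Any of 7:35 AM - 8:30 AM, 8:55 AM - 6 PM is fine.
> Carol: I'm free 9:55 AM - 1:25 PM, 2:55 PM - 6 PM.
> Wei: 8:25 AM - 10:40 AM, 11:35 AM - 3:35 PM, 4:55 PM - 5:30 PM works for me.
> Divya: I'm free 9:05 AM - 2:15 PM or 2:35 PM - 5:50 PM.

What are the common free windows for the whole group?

Bianca ∩ Omar: 08:25-08:40, 11:35-13:45, 17:05-18:00.
Bianca ∩ Omar ∩ Dmitri: 08:25-08:30, 11:35-13:45, 17:05-18:00.
Bianca ∩ Omar ∩ Dmitri ∩ Carol: 11:35-13:25, 17:05-18:00.
Bianca ∩ Omar ∩ Dmitri ∩ Carol ∩ Wei: 11:35-13:25, 17:05-17:30.
Bianca ∩ Omar ∩ Dmitri ∩ Carol ∩ Wei ∩ Divya: 11:35-13:25, 17:05-17:30.

11:35-13:25, 17:05-17:30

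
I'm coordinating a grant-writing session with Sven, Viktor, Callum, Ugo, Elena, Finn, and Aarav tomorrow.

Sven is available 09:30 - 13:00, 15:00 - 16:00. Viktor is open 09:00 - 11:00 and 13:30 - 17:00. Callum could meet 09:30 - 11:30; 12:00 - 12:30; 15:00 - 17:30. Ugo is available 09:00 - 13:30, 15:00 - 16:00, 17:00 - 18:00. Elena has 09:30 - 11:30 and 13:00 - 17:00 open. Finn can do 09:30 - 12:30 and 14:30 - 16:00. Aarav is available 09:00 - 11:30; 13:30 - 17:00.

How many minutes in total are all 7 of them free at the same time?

Sven ∩ Viktor: 09:30-11:00, 15:00-16:00.
Sven ∩ Viktor ∩ Callum: 09:30-11:00, 15:00-16:00.
Sven ∩ Viktor ∩ Callum ∩ Ugo: 09:30-11:00, 15:00-16:00.
Sven ∩ Viktor ∩ Callum ∩ Ugo ∩ Elena: 09:30-11:00, 15:00-16:00.
Sven ∩ Viktor ∩ Callum ∩ Ugo ∩ Elena ∩ Finn: 09:30-11:00, 15:00-16:00.
Sven ∩ Viktor ∩ Callum ∩ Ugo ∩ Elena ∩ Finn ∩ Aarav: 09:30-11:00, 15:00-16:00.
So the common availability across everyone is 09:30-11:00, 15:00-16:00.
Summing the common windows: 90 + 60 = 150 minutes.

150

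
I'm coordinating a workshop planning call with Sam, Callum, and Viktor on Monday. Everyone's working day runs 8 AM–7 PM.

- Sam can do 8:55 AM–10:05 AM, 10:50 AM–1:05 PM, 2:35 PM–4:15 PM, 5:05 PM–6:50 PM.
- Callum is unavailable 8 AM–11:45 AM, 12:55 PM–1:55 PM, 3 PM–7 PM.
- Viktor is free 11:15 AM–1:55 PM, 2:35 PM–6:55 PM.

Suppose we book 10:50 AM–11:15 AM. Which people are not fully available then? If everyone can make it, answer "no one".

Sam free: 08:55-10:05, 10:50-13:05, 14:35-16:15, 17:05-18:50.
Callum free: 11:45-12:55, 13:55-15:00 (invert busy blocks within the working day).
Viktor free: 11:15-13:55, 14:35-18:55.
Sam: free for 10:50-11:15. Callum: not fully free for 10:50-11:15. Viktor: not fully free for 10:50-11:15.

Callum, Viktor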